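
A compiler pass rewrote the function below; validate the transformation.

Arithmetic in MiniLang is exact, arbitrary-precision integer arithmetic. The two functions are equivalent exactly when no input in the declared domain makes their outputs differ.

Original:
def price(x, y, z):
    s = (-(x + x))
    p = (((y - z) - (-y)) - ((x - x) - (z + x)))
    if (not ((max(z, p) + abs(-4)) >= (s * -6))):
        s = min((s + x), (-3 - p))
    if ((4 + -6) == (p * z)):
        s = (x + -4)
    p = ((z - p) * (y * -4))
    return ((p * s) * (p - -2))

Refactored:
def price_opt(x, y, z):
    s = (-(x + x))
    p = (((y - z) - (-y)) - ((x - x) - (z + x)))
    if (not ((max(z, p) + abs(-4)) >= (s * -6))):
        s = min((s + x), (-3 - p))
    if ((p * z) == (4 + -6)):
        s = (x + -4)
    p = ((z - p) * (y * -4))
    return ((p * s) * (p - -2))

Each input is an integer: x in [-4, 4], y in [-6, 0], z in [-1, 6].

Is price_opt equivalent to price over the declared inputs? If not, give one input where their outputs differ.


Equivalent — the differences include same computation, different form, yet no declared input distinguishes the two.
One worked example (x=-4, y=-5, z=2) — price: s becomes 8; next p becomes -14; next (not ((max(z, p) + abs(-4)) >= (s * -6))) evaluates to false; next ((4 + -6) == (p * z)) evaluates to false; next p becomes 320; next final value 824320; price_opt: s becomes 8; next p becomes -14; next (not ((max(z, p) + abs(-4)) >= (s * -6))) evaluates to false; next ((p * z) == (4 + -6)) evaluates to false; next p becomes 320; next final value 824320; agreement on 824320.
Across all 504 domain points the two functions coincide.
verdict: equivalent


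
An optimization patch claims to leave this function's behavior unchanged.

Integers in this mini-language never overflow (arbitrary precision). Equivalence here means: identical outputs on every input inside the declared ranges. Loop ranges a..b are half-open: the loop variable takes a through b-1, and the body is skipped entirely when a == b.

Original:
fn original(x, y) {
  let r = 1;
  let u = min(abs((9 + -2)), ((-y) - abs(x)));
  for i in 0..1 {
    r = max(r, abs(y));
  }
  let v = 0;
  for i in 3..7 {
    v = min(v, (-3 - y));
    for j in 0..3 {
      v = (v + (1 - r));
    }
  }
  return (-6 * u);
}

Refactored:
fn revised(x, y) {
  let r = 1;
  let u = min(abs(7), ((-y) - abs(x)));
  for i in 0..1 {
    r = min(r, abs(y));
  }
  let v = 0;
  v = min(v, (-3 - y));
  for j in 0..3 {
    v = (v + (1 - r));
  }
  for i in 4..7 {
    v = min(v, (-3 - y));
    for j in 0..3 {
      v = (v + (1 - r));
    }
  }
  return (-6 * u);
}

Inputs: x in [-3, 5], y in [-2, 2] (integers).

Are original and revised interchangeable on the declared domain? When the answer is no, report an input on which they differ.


Equivalent. The one real change (`max(r, abs(y))` became `min(r, abs(y))`) has no effect anywhere in the declared ranges.
Every one of the 45 inputs gives matching results.
One worked example (x=2, y=-1) — original: r=1, then u=-1, then (i=0), then r=1, then v=0, then (i=3), then v=-2, then (j=0), then v=-2, then (j=1), then v=-2, then (j=2), then v=-2, then (i=4), then v=-2, then (j=0), then v=-2, then (j=1), then v=-2, then (j=2), then v=-2, then (i=5), then v=-2, then (j=0), then v=-2, then (j=1), then v=-2, then (j=2), then v=-2, then (i=6), then v=-2, then (j=0), then v=-2, then (j=1), then v=-2, then (j=2), then v=-2, then returns 6; revised: r=1, then u=-1, then (i=0), then r=1, then v=0, then v=-2, then (j=0), then v=-2, then (j=1), then v=-2, then (j=2), then v=-2, then (i=4), then v=-2, then (j=0), then v=-2, then (j=1), then v=-2, then (j=2), then v=-2, then (i=5), then v=-2, then (j=0), then v=-2, then (j=1), then v=-2, then (j=2), then v=-2, then (i=6), then v=-2, then (j=0), then v=-2, then (j=1), then v=-2, then (j=2), then v=-2, then returns 6; agreement on 6.
verdict: equivalent


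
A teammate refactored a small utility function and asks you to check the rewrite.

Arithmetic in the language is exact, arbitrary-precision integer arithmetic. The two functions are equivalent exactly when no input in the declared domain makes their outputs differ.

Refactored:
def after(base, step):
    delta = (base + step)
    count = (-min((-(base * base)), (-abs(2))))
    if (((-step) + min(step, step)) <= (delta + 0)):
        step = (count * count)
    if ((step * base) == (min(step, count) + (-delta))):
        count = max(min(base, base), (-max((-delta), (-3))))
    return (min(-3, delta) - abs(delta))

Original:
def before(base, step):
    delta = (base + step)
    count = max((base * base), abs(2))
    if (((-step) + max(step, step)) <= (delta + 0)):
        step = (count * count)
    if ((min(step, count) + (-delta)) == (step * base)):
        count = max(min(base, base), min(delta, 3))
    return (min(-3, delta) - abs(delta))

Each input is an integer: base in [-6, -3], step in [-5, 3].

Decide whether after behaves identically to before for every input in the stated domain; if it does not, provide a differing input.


Equivalent. The suspicious edit (`max(step, step)` became `min(step, step)`) never changes the result for any input inside the declared domain.
Across all 36 domain points the two functions coincide.
Tracing base=-6, step=-3: before: delta=-9, then count=36, then (((-step) + max(step, step)) <= (delta + 0)) is false, then ((min(step, count) + (-delta)) == (step * base)) is false, then returns -18 | after: delta=-9, then count=36, then (((-step) + min(step, step)) <= (delta + 0)) is false, then ((step * base) == (min(step, count) + (-delta))) is false, then returns -18 — matching result -18.
verdict: equivalent


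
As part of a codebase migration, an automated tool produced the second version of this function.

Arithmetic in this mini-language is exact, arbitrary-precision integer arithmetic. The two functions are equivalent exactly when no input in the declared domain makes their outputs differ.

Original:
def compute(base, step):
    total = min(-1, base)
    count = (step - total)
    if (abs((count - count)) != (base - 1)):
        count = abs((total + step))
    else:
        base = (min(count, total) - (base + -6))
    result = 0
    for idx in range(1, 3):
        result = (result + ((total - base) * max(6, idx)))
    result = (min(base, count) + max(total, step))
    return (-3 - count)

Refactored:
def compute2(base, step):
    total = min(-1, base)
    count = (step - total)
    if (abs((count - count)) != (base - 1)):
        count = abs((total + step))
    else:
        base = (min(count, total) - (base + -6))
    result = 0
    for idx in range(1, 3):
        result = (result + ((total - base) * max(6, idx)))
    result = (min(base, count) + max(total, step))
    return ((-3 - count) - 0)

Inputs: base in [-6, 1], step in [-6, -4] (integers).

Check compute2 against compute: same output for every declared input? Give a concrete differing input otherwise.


Reading the diff, among the changes: arithmetic usage differs, and constant usage differs.
Spot check at base=1, step=-5 — compute: total := -1 | count := -4 | (abs((count - count)) != (base - 1)): false | base := 1 | result := 0 | iter idx=1: | result := -12 | iter idx=2: | result := -24 | result := -5 | result 1. compute2: total := -1 | count := -4 | (abs((count - count)) != (base - 1)): false | base := 1 | result := 0 | iter idx=1: | result := -12 | iter idx=2: | result := -24 | result := -5 | result 1. Both give 1.
Every one of the 24 inputs gives matching results.
verdict: equivalent


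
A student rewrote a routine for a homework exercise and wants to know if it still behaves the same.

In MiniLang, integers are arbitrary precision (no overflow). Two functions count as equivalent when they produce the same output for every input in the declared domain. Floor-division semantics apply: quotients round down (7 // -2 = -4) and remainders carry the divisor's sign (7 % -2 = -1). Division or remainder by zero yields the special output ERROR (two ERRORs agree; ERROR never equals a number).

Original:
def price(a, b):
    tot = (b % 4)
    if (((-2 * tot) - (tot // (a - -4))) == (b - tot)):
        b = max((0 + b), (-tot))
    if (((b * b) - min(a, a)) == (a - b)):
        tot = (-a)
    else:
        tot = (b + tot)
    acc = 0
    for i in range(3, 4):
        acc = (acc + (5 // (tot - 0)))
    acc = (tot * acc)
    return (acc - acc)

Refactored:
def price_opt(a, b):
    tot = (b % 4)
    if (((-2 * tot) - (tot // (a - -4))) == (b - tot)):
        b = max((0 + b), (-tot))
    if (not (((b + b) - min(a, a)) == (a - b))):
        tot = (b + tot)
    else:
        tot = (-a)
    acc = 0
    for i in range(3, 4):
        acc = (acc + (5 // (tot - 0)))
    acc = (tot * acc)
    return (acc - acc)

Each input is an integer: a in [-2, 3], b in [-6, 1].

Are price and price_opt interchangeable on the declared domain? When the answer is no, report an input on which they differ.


Input a=0, b=-1: ERROR from price versus 0 from price_opt.
verdict: not equivalent; witness: a=0, b=-1


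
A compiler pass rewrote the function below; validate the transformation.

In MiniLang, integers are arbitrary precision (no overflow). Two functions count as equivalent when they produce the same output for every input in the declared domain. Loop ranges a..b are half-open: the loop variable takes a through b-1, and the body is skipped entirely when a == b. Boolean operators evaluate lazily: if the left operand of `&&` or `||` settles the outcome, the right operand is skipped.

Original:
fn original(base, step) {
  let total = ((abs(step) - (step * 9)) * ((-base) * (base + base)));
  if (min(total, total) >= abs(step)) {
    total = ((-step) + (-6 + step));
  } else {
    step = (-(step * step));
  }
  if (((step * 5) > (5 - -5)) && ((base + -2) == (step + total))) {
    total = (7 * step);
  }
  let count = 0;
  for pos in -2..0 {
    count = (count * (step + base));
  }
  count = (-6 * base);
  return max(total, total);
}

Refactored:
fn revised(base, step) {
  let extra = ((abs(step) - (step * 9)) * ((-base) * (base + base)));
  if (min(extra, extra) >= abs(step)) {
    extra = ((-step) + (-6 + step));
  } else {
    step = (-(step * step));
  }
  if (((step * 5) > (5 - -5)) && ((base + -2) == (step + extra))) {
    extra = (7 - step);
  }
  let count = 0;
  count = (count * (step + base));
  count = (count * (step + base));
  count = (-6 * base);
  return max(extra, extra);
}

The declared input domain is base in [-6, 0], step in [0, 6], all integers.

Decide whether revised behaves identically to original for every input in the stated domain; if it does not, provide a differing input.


Take base=-1, step=3.
original: total := 48 | (min(total, total) >= abs(step)): true | total := -6 | (((step * 5) > (5 - -5)) && ((base + -2) == (step + total))): true | total := 21 | count := 0 | iter pos=-2: | count := 0 | iter pos=-1: | count := 0 | count := 6 | result 21
revised: extra := 48 | (min(extra, extra) >= abs(step)): true | extra := -6 | (((step * 5) > (5 - -5)) && ((base + -2) == (step + extra))): true | extra := 4 | count := 0 | count := 0 | count := 0 | count := 6 | result 4
21 against 4: the behavior changed.
verdict: not equivalent; witness: base=-1, step=3


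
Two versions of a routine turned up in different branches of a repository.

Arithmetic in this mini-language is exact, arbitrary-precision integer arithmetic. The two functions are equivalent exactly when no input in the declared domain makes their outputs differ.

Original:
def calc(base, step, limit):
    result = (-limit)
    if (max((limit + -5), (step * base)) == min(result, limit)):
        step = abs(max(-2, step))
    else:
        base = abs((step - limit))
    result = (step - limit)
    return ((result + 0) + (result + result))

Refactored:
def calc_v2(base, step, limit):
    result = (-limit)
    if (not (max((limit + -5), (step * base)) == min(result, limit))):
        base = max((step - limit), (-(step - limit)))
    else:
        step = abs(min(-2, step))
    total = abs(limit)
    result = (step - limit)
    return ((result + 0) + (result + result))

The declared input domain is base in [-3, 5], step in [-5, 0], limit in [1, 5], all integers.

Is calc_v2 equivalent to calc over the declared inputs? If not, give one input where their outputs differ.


Run the pair on base=1, step=-1, limit=1.
calc: result=-1, then (max((limit + -5), (step * base)) == min(result, limit)) is true, then step=1, then result=0, then returns 0
calc_v2: result=-1, then (not (max((limit + -5), (step * base)) == min(result, limit))) is false, then step=2, then total=1, then result=1, then returns 3
0 and 3 differ, so these are not the same function on this domain.
verdict: not equivalent; witness: base=1, step=-1, limit=1


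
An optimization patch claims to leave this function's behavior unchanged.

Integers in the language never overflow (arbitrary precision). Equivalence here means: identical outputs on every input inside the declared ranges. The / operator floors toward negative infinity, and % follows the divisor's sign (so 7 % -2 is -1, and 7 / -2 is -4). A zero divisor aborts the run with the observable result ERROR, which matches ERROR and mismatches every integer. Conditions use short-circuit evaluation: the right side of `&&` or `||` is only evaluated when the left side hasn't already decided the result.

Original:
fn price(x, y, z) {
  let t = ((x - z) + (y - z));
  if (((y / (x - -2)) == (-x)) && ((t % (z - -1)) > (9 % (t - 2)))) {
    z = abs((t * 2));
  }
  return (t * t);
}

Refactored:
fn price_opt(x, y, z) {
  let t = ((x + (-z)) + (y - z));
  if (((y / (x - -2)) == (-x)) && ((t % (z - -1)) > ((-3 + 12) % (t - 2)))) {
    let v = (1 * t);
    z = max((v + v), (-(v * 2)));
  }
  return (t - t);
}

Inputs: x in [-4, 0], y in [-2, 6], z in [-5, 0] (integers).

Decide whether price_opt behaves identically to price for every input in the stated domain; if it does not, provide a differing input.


Take x=-4, y=-2, z=-5.
price: t=4, then (((y / (x - -2)) == (-x)) && ((t % (z - -1)) > (9 % (t - 2)))) is false, then returns 16
price_opt: t=4, then (((y / (x - -2)) == (-x)) && ((t % (z - -1)) > ((-3 + 12) % (t - 2)))) is false, then returns 0
16 against 0: the behavior changed.
verdict: not equivalent; witness: x=-4, y=-2, z=-5


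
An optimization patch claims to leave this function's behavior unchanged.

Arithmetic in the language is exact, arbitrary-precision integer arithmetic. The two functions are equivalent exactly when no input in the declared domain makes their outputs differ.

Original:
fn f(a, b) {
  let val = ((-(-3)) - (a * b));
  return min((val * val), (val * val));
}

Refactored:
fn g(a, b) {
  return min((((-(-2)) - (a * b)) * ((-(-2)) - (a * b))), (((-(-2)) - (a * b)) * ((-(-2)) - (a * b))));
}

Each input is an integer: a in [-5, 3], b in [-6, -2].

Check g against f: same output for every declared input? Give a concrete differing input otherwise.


Consider the input a=-5, b=-6.
f: val becomes -27; next final value 729
g: final value 784
729 against 784: the behavior changed.
verdict: not equivalent; witness: a=-5, b=-6


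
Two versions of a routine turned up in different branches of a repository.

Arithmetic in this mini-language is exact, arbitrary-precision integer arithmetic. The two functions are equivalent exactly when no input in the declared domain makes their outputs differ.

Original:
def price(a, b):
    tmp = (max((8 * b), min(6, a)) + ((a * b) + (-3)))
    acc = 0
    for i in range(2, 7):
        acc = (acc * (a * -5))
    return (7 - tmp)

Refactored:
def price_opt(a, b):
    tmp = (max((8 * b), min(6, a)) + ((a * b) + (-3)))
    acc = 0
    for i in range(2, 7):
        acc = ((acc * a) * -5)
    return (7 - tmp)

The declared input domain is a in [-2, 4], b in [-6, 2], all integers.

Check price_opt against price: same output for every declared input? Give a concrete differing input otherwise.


Changes here: same computation, different form; the full 63-point sweep finds no disagreement.
verdict: equivalent


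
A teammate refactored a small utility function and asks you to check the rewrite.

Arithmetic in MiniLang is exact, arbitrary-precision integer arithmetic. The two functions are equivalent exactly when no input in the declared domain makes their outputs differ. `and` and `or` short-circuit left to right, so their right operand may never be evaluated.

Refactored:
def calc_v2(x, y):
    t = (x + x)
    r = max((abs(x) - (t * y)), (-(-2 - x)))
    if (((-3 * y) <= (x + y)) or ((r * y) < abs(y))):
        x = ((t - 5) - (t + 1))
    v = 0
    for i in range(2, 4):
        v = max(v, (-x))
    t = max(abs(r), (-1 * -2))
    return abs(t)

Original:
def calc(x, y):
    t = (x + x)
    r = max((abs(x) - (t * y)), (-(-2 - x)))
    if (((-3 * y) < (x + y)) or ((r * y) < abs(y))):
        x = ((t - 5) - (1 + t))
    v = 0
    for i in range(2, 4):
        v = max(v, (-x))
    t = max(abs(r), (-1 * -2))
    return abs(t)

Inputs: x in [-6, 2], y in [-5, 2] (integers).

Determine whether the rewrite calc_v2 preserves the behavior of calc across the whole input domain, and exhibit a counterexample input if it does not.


Although `((-3 * y) < (x + y))` became `((-3 * y) <= (x + y))`, no input in the stated domain can expose it.
Tracing x=-2, y=2: calc: t = -4; r = 10; (((-3 * y) < (x + y)) or ((r * y) < abs(y))) -> true; x = -6; v = 0; [i=2]; v = 6; [i=3]; v = 6; t = 10; return 10 | calc_v2: t = -4; r = 10; (((-3 * y) <= (x + y)) or ((r * y) < abs(y))) -> true; x = -6; v = 0; [i=2]; v = 6; [i=3]; v = 6; t = 10; return 10 — matching result 10.
Across all 72 domain points the two functions coincide.
verdict: equivalent


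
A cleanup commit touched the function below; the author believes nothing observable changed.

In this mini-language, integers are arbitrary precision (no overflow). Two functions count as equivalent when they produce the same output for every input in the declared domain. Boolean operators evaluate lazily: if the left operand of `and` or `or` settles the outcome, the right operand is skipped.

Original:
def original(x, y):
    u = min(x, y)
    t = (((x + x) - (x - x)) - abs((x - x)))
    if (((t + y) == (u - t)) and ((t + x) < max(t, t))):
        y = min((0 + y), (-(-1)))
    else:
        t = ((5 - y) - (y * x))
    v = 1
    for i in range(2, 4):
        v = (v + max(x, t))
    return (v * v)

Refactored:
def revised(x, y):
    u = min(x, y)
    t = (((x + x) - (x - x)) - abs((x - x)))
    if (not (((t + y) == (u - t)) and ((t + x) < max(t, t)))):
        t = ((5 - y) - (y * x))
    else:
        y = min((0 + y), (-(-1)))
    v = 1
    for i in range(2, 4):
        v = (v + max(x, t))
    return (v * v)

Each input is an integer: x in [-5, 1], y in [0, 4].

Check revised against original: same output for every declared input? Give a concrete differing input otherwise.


The two are interchangeable: boolean connective usage differs, and every declared input agrees.
One worked example (x=-3, y=4) — original: u = -3; t = -6; (((t + y) == (u - t)) and ((t + x) < max(t, t))) -> false; t = 13; v = 1; [i=2]; v = 14; [i=3]; v = 27; return 729; revised: u = -3; t = -6; (not (((t + y) == (u - t)) and ((t + x) < max(t, t)))) -> true; t = 13; v = 1; [i=2]; v = 14; [i=3]; v = 27; return 729; agreement on 729.
Every one of the 35 inputs gives matching results.
verdict: equivalent


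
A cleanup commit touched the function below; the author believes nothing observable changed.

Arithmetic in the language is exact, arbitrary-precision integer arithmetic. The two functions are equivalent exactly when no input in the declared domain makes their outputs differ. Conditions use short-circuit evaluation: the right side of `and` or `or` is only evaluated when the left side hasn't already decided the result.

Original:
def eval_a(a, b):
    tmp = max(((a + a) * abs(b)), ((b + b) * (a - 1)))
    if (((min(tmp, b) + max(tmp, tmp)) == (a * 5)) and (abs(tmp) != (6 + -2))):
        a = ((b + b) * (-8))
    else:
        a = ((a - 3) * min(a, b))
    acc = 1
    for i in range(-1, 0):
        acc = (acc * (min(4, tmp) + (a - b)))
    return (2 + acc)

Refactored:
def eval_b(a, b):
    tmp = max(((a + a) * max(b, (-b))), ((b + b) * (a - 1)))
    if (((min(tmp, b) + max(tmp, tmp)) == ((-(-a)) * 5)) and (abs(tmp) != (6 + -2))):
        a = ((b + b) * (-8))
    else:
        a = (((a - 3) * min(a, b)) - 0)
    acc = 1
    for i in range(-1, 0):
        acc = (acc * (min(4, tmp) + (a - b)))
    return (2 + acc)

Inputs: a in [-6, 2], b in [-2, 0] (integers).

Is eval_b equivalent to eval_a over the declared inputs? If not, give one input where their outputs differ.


The two versions differ — the changes include min/max/abs usage differs, plus constant usage differs, plus arithmetic usage differs.
As a probe, take a=0, b=0: eval_a runs tmp becomes 0; next (((min(tmp, b) + max(tmp, tmp)) == (a * 5)) and (abs(tmp) != (6 + -2))) evaluates to true; next a becomes 0; next acc becomes 1; next at i=-1:; next acc becomes 0; next final value 2; eval_b runs tmp becomes 0; next (((min(tmp, b) + max(tmp, tmp)) == ((-(-a)) * 5)) and (abs(tmp) != (6 + -2))) evaluates to true; next a becomes 0; next acc becomes 1; next at i=-1:; next acc becomes 0; next final value 2; both end at 2.
Across all 27 domain points the two functions coincide.
verdict: equivalent


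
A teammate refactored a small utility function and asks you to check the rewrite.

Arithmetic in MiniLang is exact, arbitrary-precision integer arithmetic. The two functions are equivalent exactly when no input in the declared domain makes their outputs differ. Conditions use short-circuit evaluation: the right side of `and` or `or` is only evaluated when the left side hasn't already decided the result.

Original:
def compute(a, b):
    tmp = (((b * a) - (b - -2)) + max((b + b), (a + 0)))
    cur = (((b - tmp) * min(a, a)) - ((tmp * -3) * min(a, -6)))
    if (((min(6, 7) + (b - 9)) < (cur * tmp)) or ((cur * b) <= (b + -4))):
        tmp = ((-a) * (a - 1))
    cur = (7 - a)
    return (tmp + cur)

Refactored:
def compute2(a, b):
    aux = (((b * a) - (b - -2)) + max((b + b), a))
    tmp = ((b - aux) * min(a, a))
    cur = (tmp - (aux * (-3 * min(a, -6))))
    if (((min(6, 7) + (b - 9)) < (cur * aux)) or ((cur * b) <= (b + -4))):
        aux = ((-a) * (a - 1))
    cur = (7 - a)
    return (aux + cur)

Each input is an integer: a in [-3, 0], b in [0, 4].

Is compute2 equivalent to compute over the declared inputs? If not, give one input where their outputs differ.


Changes here: arithmetic usage differs, plus local variable names differ, plus statement counts differ, plus constant usage differs; the full 20-point sweep finds no disagreement.
verdict: equivalent


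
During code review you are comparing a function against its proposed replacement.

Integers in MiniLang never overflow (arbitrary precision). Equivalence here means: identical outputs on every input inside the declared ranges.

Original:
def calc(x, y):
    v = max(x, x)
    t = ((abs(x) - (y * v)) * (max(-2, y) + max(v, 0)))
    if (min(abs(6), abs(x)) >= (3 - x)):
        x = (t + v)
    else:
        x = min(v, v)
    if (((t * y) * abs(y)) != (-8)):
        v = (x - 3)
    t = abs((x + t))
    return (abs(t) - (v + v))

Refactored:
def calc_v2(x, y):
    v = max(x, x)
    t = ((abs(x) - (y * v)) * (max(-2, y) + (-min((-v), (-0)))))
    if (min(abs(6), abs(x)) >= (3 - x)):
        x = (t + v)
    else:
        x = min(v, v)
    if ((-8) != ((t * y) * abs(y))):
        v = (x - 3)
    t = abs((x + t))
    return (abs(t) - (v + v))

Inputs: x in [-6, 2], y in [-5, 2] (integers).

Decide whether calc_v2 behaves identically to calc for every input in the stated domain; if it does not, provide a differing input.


Side by side, the visible changes include: min/max/abs usage differs.
Tracing x=-3, y=-2: calc: v becomes -3; next t becomes 6; next (min(abs(6), abs(x)) >= (3 - x)) evaluates to false; next x becomes -3; next (((t * y) * abs(y)) != (-8)) evaluates to true; next v becomes -6; next t becomes 3; next final value 15 | calc_v2: v becomes -3; next t becomes 6; next (min(abs(6), abs(x)) >= (3 - x)) evaluates to false; next x becomes -3; next ((-8) != ((t * y) * abs(y))) evaluates to true; next v becomes -6; next t becomes 3; next final value 15 — matching result 15.
Across all 72 domain points the two functions coincide.
verdict: equivalent


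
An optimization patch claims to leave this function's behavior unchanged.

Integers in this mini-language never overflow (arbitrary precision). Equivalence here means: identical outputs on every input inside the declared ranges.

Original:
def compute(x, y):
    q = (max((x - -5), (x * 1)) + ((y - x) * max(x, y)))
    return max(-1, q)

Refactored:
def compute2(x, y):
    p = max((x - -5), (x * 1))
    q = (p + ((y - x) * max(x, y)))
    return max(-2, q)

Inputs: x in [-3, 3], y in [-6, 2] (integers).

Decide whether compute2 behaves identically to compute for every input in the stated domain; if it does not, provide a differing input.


There is a counterexample at x=2, y=-6: -1 on one side, -2 on the other.
compute: q = -9; return -1
compute2: p = 7; q = -9; return -2
verdict: not equivalent; witness: x=2, y=-6


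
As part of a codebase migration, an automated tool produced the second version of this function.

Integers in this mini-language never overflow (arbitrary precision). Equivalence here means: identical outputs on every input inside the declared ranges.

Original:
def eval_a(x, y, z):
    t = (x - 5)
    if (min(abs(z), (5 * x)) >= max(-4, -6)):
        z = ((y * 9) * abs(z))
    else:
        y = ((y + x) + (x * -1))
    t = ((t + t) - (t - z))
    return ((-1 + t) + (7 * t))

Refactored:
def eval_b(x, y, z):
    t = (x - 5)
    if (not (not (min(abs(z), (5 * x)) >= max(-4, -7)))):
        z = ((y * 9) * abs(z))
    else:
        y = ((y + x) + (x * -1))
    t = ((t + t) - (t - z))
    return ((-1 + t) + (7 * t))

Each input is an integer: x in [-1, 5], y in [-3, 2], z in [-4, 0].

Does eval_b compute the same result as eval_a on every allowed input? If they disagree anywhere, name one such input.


Equivalent. The suspicious edit (`-6` became `-7`) never changes the result for any input inside the declared domain.
Across all 210 domain points the two functions coincide.
One worked example (x=4, y=0, z=-3) — eval_a: t=-1, then (min(abs(z), (5 * x)) >= max(-4, -6)) is true, then z=0, then t=-1, then returns -9; eval_b: t=-1, then (not (not (min(abs(z), (5 * x)) >= max(-4, -7)))) is true, then z=0, then t=-1, then returns -9; agreement on -9.
verdict: equivalent


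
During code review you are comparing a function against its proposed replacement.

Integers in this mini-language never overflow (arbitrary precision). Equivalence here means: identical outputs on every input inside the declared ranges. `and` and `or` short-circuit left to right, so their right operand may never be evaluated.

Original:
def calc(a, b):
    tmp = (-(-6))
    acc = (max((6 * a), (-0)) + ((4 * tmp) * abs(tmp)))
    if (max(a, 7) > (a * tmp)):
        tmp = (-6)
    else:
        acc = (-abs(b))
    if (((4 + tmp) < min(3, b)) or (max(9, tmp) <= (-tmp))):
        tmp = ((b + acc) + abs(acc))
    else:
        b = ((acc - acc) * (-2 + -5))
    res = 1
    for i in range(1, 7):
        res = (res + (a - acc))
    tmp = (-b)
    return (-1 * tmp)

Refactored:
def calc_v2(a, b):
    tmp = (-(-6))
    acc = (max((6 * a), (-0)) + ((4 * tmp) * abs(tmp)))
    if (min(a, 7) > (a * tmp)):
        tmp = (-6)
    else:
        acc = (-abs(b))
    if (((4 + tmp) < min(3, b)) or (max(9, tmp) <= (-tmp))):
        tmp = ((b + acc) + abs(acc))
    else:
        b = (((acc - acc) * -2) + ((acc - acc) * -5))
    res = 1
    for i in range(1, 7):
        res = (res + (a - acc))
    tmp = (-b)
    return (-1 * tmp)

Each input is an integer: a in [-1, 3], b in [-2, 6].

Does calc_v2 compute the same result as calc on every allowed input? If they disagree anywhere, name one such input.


Try a=0, b=-1.
calc: tmp becomes 6; next acc becomes 144; next (max(a, 7) > (a * tmp)) evaluates to true; next tmp becomes -6; next (((4 + tmp) < min(3, b)) or (max(9, tmp) <= (-tmp))) evaluates to true; next tmp becomes 287; next res becomes 1; next at i=1:; next res becomes -143; next at i=2:; next res becomes -287; next at i=3:; next res becomes -431; next at i=4:; next res becomes -575; next at i=5:; next res becomes -719; next at i=6:; next res becomes -863; next tmp becomes 1; next final value -1
calc_v2: tmp becomes 6; next acc becomes 144; next (min(a, 7) > (a * tmp)) evaluates to false; next acc becomes -1; next (((4 + tmp) < min(3, b)) or (max(9, tmp) <= (-tmp))) evaluates to false; next b becomes 0; next res becomes 1; next at i=1:; next res becomes 2; next at i=2:; next res becomes 3; next at i=3:; next res becomes 4; next at i=4:; next res becomes 5; next at i=5:; next res becomes 6; next at i=6:; next res becomes 7; next tmp becomes 0; next final value 0
-1 and 0 differ, so these are not the same function on this domain.
verdict: not equivalent; witness: a=0, b=-1


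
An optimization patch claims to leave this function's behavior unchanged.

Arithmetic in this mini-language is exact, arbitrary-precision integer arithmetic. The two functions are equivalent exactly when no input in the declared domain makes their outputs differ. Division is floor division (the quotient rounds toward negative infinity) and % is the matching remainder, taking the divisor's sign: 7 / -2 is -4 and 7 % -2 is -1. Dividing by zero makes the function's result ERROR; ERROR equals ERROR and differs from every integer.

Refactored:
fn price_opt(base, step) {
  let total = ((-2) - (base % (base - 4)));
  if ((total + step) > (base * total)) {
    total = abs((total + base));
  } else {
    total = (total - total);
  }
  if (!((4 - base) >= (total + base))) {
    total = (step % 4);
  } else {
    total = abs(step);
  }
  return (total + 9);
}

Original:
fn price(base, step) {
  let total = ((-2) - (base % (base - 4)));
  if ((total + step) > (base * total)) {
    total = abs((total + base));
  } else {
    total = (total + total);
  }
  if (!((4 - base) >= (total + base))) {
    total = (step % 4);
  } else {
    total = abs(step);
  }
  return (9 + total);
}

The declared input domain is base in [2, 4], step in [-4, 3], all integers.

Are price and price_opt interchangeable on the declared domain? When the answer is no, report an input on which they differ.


At base=3, step=-4: price gives 13, price_opt gives 9.
verdict: not equivalent; witness: base=3, step=-4


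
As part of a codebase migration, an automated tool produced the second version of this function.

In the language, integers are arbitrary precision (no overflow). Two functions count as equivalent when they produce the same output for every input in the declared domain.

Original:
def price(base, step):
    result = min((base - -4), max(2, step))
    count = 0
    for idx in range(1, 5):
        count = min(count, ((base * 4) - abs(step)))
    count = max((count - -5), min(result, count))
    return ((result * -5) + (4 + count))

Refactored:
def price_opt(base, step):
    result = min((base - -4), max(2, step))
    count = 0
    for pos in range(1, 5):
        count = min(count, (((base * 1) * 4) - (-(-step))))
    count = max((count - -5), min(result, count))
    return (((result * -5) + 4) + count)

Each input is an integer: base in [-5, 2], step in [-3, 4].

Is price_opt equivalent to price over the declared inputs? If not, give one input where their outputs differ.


Evaluate both at base=-5, step=-3.
price: result = -1; count = 0; [idx=1]; count = -23; [idx=2]; count = -23; [idx=3]; count = -23; [idx=4]; count = -23; count = -18; return -9
price_opt: result = -1; count = 0; [pos=1]; count = -17; [pos=2]; count = -17; [pos=3]; count = -17; [pos=4]; count = -17; count = -12; return -3
-9 != -3, so the rewrite changes behavior.
verdict: not equivalent; witness: base=-5, step=-3


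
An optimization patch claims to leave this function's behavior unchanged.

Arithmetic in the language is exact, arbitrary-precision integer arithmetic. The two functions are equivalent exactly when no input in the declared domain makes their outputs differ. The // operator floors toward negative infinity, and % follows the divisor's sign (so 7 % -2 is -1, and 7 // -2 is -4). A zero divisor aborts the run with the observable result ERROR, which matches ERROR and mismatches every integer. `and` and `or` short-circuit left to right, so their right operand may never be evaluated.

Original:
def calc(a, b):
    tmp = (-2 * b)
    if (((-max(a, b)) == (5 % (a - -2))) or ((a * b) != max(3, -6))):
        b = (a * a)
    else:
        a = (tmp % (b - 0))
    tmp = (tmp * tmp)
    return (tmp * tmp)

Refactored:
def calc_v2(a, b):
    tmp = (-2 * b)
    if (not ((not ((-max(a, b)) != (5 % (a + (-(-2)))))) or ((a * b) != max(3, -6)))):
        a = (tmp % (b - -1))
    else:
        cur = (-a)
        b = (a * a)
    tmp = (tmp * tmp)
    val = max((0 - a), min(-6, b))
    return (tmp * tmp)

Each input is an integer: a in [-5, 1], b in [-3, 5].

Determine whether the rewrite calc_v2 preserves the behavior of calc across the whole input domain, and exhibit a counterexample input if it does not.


There is a counterexample at a=-3, b=-1: 16 on one side, ERROR on the other.
calc: tmp := 2 | (((-max(a, b)) == (5 % (a - -2))) or ((a * b) != max(3, -6))): false | a := 0 | tmp := 4 | result 16
calc_v2: tmp := 2 | (not ((not ((-max(a, b)) != (5 % (a + (-(-2)))))) or ((a * b) != max(3, -6)))): true | divide-by-zero, output ERROR
verdict: not equivalent; witness: a=-3, b=-1


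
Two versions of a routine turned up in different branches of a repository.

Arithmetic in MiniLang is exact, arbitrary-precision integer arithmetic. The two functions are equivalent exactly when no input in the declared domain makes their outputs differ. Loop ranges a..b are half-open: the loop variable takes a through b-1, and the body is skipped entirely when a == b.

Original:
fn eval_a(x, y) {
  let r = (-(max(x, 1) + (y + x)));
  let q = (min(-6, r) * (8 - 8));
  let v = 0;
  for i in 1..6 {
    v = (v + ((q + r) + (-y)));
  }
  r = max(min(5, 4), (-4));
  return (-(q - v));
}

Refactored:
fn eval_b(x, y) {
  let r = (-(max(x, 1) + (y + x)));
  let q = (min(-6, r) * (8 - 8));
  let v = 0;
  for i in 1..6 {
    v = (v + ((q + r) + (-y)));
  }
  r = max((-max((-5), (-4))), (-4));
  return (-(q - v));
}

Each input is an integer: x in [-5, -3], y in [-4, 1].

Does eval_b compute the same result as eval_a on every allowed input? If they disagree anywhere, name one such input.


This is a faithful refactor — min/max/abs usage differs, but the computed results match everywhere.
One worked example (x=-5, y=-4) — eval_a: r=8, then q=0, then v=0, then (i=1), then v=12, then (i=2), then v=24, then (i=3), then v=36, then (i=4), then v=48, then (i=5), then v=60, then r=4, then returns 60; eval_b: r=8, then q=0, then v=0, then (i=1), then v=12, then (i=2), then v=24, then (i=3), then v=36, then (i=4), then v=48, then (i=5), then v=60, then r=4, then returns 60; agreement on 60.
Across all 18 domain points the two functions coincide.
verdict: equivalent


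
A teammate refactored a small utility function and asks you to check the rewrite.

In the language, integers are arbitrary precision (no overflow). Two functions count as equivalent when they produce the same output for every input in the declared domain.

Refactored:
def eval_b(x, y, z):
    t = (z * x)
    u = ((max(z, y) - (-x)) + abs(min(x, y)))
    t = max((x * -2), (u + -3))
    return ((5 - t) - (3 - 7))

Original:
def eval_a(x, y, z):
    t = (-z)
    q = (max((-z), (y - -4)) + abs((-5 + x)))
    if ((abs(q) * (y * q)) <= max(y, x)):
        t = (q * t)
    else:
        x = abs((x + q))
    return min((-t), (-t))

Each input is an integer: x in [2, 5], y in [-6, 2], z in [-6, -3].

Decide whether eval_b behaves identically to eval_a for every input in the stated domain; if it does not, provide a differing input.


There is a counterexample at x=2, y=-6, z=-6: -54 on one side, 10 on the other.
eval_a: t = 6; q = 9; ((abs(q) * (y * q)) <= max(y, x)) -> true; t = 54; return -54
eval_b: t = -12; u = 2; t = -1; return 10
verdict: not equivalent; witness: x=2, y=-6, z=-6


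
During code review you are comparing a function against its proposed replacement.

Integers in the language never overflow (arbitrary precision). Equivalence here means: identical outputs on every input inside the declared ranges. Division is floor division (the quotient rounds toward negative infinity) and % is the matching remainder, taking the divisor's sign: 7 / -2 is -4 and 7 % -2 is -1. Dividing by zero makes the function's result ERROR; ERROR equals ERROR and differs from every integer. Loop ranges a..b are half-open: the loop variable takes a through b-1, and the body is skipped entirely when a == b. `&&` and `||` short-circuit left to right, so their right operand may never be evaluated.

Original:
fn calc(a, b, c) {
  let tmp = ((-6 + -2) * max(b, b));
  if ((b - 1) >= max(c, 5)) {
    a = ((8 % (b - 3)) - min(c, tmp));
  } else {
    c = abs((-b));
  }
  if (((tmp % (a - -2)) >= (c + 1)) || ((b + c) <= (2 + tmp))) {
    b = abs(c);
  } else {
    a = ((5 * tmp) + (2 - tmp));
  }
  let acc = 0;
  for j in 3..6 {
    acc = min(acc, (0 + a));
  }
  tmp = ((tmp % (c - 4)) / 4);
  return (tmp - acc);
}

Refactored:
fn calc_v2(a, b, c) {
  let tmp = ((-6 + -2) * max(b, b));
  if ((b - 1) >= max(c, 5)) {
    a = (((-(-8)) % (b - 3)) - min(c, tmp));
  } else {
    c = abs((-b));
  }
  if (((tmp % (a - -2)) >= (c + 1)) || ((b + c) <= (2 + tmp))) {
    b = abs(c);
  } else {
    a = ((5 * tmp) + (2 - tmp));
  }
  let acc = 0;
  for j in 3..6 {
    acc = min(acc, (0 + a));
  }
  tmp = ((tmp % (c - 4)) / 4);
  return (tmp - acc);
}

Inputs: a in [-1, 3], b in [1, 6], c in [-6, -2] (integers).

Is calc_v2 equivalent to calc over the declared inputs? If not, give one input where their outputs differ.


Equivalent — the differences include same computation, different form, yet no declared input distinguishes the two.
Tracing a=0, b=2, c=-2: calc: tmp=-16, then ((b - 1) >= max(c, 5)) is false, then c=2, then (((tmp % (a - -2)) >= (c + 1)) || ((b + c) <= (2 + tmp))) is false, then a=-62, then acc=0, then (j=3), then acc=-62, then (j=4), then acc=-62, then (j=5), then acc=-62, then tmp=0, then returns 62 | calc_v2: tmp=-16, then ((b - 1) >= max(c, 5)) is false, then c=2, then (((tmp % (a - -2)) >= (c + 1)) || ((b + c) <= (2 + tmp))) is false, then a=-62, then acc=0, then (j=3), then acc=-62, then (j=4), then acc=-62, then (j=5), then acc=-62, then tmp=0, then returns 62 — matching result 62.
Sweeping the whole domain (150 inputs) finds no disagreement.
verdict: equivalent


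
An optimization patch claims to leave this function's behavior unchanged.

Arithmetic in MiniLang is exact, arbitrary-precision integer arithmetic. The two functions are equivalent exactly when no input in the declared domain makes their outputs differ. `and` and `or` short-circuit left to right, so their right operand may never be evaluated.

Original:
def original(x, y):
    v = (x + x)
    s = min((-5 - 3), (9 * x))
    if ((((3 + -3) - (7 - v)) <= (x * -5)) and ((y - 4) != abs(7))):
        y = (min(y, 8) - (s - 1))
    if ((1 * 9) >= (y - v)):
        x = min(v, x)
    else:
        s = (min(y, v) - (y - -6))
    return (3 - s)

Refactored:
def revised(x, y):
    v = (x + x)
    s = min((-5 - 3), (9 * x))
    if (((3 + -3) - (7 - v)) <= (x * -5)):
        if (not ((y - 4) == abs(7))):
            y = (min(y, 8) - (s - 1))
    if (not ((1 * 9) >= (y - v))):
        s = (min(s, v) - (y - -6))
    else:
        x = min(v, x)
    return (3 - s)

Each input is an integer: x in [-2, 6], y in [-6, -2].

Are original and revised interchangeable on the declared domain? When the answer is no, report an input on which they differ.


Consider the input x=-2, y=-6.
original: v becomes -4; next s becomes -18; next ((((3 + -3) - (7 - v)) <= (x * -5)) and ((y - 4) != abs(7))) evaluates to true; next y becomes 13; next ((1 * 9) >= (y - v)) evaluates to false; next s becomes -23; next final value 26
revised: v becomes -4; next s becomes -18; next (((3 + -3) - (7 - v)) <= (x * -5)) evaluates to true; next (not ((y - 4) == abs(7))) evaluates to true; next y becomes 13; next (not ((1 * 9) >= (y - v))) evaluates to true; next s becomes -37; next final value 40
26 vs 40 — the two versions disagree here.
verdict: not equivalent; witness: x=-2, y=-6
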